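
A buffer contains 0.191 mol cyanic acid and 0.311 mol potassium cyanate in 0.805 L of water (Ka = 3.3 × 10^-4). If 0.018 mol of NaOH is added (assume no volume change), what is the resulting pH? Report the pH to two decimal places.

pH = 3.76

OH- converts HOCN to OCN-: HOCN → 0.173 mol, OCN- → 0.329 mol.
pKa = −log(3.3 × 10^-4) = 3.481
Henderson–Hasselbalch with mole ratio 0.329/0.173: pH = 3.481 + (+0.279)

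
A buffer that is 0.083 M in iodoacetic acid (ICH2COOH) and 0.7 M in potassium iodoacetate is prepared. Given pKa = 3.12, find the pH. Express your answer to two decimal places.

pH = 4.05

Henderson–Hasselbalch: pH = pKa + log([ICH2COO-]/[ICH2COOH]) = 3.12 + log(0.7/0.083)
pH = 3.12 + (+0.926) = 4.05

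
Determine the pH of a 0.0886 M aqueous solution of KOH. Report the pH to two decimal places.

pH = 12.95

KOH is a strong base; [OH-] = 0.0886 M.
pOH = -log(0.0886) = 1.05
pH = 14.00 - 1.05 = 12.95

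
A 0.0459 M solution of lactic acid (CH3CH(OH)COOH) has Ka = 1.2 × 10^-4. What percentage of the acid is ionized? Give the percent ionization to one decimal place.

CH3CH(OH)COOH ⇌ CH3CH(OH)COO- + H+; let x = [H+] at equilibrium.
Solve x² + 0.00012x − 5.51e-06 = 0 → x = 2.29 × 10^-3 M
Fraction ionized = 2.29 × 10^-3 / 0.0459 = 0.0499 → 5.0%

5.0%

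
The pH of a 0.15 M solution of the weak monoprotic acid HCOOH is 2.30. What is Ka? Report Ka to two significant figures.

[H+] = 10^(-2.30) = 5.01 × 10^-3 M
At equilibrium [HA] = 0.15 − 5.01 × 10^-3 = 1.45 × 10^-1 M
Ka = [H+][A-]/[HA] = (5.01 × 10^-3)² / 1.45 × 10^-1 = 1.7 × 10^-4

Ka = 1.7 × 10^-4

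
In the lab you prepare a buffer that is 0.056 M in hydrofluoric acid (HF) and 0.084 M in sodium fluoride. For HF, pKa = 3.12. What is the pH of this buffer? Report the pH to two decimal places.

Using pH = pKa + log([base]/[acid]) with [base]/[acid] = 0.084/0.056:
pH = 3.12 + (+0.176) = 3.30

pH = 3.30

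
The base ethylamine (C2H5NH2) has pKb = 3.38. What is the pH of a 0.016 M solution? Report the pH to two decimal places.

pH = 11.38

C2H5NH2 + H2O ⇌ C2H5NH3+ + OH-
Kb = 10^(−3.38) = 4.17 × 10^-4
Kb = x²/(0.016 − x) = 4.17 × 10^-4
Here C₀/Kb ≈ 38.4, so the small-x approximation fails. Use the quadratic:
x = [−0.000417 + √(0.000417² + 2.67e-05)]/2 = 2.38 × 10^-3 M
pOH = −log(2.38 × 10^-3) = 2.62; pH = 14.00 − 2.62 = 11.38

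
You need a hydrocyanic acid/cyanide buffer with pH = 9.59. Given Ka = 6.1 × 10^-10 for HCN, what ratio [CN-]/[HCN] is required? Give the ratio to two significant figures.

ratio = 2.4

pKa = -log(6.1 × 10^-10) = 9.215
pH = pKa + log(r) ⇒ log(r) = 9.59 − 9.215 = +0.375
r = [CN-]/[HCN] = 10^(+0.375) = 2.37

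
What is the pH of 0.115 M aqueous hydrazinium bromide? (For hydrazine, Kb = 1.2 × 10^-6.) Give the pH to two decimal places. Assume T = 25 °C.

pH = 4.51

N2H5+ is the conjugate acid of the weak base N2H4.
Ka = Kw/Kb = 1.0×10^-14 / 1.2 × 10^-6 = 8.33 × 10^-9
Ka = [H+]²/(0.115 − [H+]) = 8.33 × 10^-9
Assume [H+] ≪ 0.115: [H+] ≈ √(8.33 × 10^-9 × 0.115) = 3.10 × 10^-5 M
pH = −log[H+] = −log(3.10 × 10^-5) = 4.51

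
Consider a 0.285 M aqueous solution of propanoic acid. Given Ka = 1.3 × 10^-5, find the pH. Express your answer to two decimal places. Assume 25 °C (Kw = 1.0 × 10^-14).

pH = 2.72

CH3CH2COOH ⇌ CH3CH2COO- + H+
Let x = [H+] at equilibrium. Ka = x²/(0.285 − x).
Since Ka ≪ C₀, x ≈ √(Ka·C₀) = 1.92 × 10^-3 M.
(x/C₀ = 0.68% < 5%, so the approximation holds.)
pH = −log[H+] = −log(1.92 × 10^-3) = 2.72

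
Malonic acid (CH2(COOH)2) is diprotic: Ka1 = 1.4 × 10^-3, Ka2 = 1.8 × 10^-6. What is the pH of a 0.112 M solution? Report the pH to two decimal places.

Since Ka1 ≫ Ka2, the first ionization dominates [H+].
Ka1 = x²/(0.112 − x) = 1.4 × 10^-3
Solving the quadratic: x = (−Ka1 + √(Ka1² + 4·Ka1·C₀))/2 = 1.18 × 10^-2 M
pH = −log(1.18 × 10^-2) = 1.93

pH = 1.93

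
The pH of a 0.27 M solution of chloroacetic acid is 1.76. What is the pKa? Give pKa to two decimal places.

pKa = 2.92

[H+] = 10^(-1.76) = 1.74 × 10^-2 M
At equilibrium [HA] = 0.27 − 1.74 × 10^-2 = 2.53 × 10^-1 M
Ka = [H+][A-]/[HA] = (1.74 × 10^-2)² / 2.53 × 10^-1 = 1.20 × 10^-3
pKa = -log(1.20 × 10^-3) = 2.92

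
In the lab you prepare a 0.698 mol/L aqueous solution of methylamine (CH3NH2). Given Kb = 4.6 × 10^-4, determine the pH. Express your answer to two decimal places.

CH3NH2 + H2O ⇌ CH3NH3+ + OH-
From the ICE table, Kb = [OH-]²/(0.698 − [OH-]) = 4.6 × 10^-4.
Since Kb ≪ C₀, [OH-] ≈ √(Kb·C₀) = 1.79 × 10^-2 M.
([OH-]/C₀ = 2.6% < 5%, so the approximation holds.)
pOH = 1.75, so pH = 14.00 − pOH = 12.25

pH = 12.25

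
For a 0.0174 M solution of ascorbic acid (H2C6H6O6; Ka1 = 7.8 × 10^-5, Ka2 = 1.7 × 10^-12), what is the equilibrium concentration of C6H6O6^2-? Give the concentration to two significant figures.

First ionization gives [H+] ≈ [HC6H6O6-] = 1.13 × 10^-3 M.
Second step: Ka2 = [H+][C6H6O6^2-]/[HC6H6O6-] ≈ [C6H6O6^2-] (since [H+] ≈ [HC6H6O6-]).
So [C6H6O6^2-] ≈ Ka2.

1.7 × 10^-12 M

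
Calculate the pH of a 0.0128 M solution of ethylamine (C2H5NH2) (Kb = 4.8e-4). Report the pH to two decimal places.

pH = 11.35

C2H5NH2 + H2O ⇌ C2H5NH3+ + OH-
From the ICE table, Kb = [OH-]²/(0.0128 − [OH-]) = 4.8 × 10^-4.
The 5% rule fails; solving [OH-]² + Kb·[OH-] − Kb·C₀ = 0 exactly:
[OH-] = (−Kb + √(Kb² + 4·Kb·C₀))/2 = 2.25 × 10^-3 M
pOH = 2.65, so pH = 14.00 − pOH = 11.35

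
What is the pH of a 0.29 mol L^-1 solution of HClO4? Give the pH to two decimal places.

HClO4 is a strong acid and dissociates completely, so [H+] = 0.29 M.
pH = -log(0.29) = 0.54

pH = 0.54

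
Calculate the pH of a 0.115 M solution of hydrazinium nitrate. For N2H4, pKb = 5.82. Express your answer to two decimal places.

pH = 4.56

N2H5+ is the conjugate acid of the weak base N2H4.
Kb = 10^(−5.82) = 1.51 × 10^-6
Ka = Kw/Kb = 1.0×10^-14 / 1.51 × 10^-6 = 6.62 × 10^-9
Ka = [H+]²/(0.115 − [H+]) = 6.62 × 10^-9
Since Ka ≪ C₀, [H+] ≈ √(Ka·C₀) = 2.76 × 10^-5 M.
Check: 0.024% ionized — well under 5%, approximation valid.
pH = −log[H+] = −log(2.76 × 10^-5) = 4.56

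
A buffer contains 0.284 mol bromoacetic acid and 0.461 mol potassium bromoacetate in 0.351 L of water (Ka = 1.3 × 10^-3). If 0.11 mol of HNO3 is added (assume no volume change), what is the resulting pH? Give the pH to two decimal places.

After neutralization: n(BrCH2COOH) = 0.394 mol, n(BrCH2COO-) = 0.351 mol.
pKa = −log(1.3 × 10^-3) = 2.886
pH = pKa + log(n_BrCH2COO-/n_BrCH2COOH) = 2.886 + log(0.351/0.394) = 2.886 + (-0.050)

pH = 2.84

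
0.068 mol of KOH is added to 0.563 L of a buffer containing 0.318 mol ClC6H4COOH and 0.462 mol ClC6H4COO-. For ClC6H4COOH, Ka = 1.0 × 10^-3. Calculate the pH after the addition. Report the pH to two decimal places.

After neutralization: n(ClC6H4COOH) = 0.25 mol, n(ClC6H4COO-) = 0.53 mol.
pKa = −log(1.0 × 10^-3) = 3.000
pH = pKa + log(n_ClC6H4COO-/n_ClC6H4COOH) = 3.000 + log(0.53/0.25) = 3.000 + (+0.326)

pH = 3.33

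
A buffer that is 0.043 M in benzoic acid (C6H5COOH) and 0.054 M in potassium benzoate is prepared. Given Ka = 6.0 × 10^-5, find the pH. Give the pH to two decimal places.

pH = 4.32

pKa = −log(6.0 × 10^-5) = 4.222
pH = pKa + log([A⁻]/[HA]) = 4.222 + log(0.054/0.043)
pH = 4.222 + (+0.099) = 4.32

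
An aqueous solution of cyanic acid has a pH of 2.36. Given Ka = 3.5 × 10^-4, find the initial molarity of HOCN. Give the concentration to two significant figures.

C₀ = 5.9 × 10^-2 M

[H+] = 10^(-2.36) = 4.37 × 10^-3 M = x
Ka = x²/(C₀ − x) ⇒ C₀ = x + x²/Ka
C₀ = 4.37 × 10^-3 + (4.37 × 10^-3)²/(3.5 × 10^-4) = 5.89 × 10^-2 M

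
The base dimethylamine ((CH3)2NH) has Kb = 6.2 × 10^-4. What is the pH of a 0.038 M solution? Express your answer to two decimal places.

pH = 11.66

(CH3)2NH + H2O ⇌ (CH3)2NH2+ + OH-
Kb = x²/(0.038 − x) = 6.2 × 10^-4
Here C₀/Kb ≈ 61.3, so the small-x approximation fails. Use the quadratic:
x = (−Kb + √(Kb² + 4·Kb·C₀))/2 = 4.55 × 10^-3 M
pOH = −log(4.55 × 10^-3) = 2.34; pH = 14.00 − 2.34 = 11.66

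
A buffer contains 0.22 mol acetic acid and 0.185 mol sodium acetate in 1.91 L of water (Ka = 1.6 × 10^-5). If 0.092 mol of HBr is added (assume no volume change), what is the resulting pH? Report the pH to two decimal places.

After neutralization: n(CH3COOH) = 0.312 mol, n(CH3COO-) = 0.093 mol.
pKa = −log(1.6 × 10^-5) = 4.796
pH = pKa + log(n_CH3COO-/n_CH3COOH) = 4.796 + log(0.093/0.312) = 4.796 + (-0.526)

pH = 4.27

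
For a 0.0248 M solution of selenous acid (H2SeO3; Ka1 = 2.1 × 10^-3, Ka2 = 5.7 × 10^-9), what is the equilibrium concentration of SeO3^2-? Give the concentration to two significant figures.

5.7 × 10^-9 M

First ionization gives [H+] ≈ [HSeO3-] = 6.24 × 10^-3 M.
Second step: Ka2 = [H+][SeO3^2-]/[HSeO3-] ≈ [SeO3^2-] (since [H+] ≈ [HSeO3-]).
So [SeO3^2-] ≈ Ka2.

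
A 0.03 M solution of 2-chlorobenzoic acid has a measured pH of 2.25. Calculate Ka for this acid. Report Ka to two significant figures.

Ka = 1.3 × 10^-3

[H+] = 10^(-2.25) = 5.62 × 10^-3 M
At equilibrium [HA] = 0.03 − 5.62 × 10^-3 = 2.44 × 10^-2 M
Ka = [H+][A-]/[HA] = (5.62 × 10^-3)² / 2.44 × 10^-2 = 1.3 × 10^-3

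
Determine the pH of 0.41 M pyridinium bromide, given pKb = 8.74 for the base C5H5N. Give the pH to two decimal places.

pH = 2.82

C5H5NH+ is the conjugate acid of the weak base C5H5N.
Kb = 10^(−8.74) = 1.82 × 10^-9
Ka = Kw/Kb = 1.0×10^-14 / 1.82 × 10^-9 = 5.49 × 10^-6
Ka = [H+]²/(0.41 − [H+]) = 5.49 × 10^-6
Neglecting [H+] in the denominator: [H+] = √(5.49 × 10^-6 × 0.41) = 1.50 × 10^-3 M
pH = −log(1.50 × 10^-3) = 2.82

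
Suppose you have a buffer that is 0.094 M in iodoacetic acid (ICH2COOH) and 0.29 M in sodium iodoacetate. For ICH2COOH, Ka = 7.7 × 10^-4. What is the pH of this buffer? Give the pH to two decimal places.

pKa = −log(7.7 × 10^-4) = 3.114
Using pH = pKa + log([base]/[acid]) with [base]/[acid] = 0.29/0.094:
pH = 3.114 + (+0.489) = 3.60

pH = 3.60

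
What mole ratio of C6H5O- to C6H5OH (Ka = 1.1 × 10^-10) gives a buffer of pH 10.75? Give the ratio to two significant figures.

pKa = -log(1.1 × 10^-10) = 9.959
pH = pKa + log(r) ⇒ log(r) = 10.75 − 9.959 = +0.791
r = [C6H5O-]/[C6H5OH] = 10^(+0.791) = 6.18

ratio = 6.2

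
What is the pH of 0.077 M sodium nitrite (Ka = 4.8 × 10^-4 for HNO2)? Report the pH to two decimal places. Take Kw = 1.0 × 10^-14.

pH = 8.10

NO2- is the conjugate base of the weak acid HNO2.
Kb = Kw/Ka = 1.0×10^-14 / 4.8 × 10^-4 = 2.08 × 10^-11
Let x = [OH-] at equilibrium. Kb = x²/(0.077 − x).
Since Kb ≪ C₀, x ≈ √(Kb·C₀) = 1.27 × 10^-6 M.
Check: 0.0016% ionized — well under 5%, approximation valid.
pOH = 5.90, so pH = 14.00 − pOH = 8.10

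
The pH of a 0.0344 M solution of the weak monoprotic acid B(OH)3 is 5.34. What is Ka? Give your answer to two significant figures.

[H+] = 10^(-5.34) = 4.57 × 10^-6 M
At equilibrium [HA] = 0.0344 − 4.57 × 10^-6 = 3.44 × 10^-2 M
Ka = [H+][A-]/[HA] = (4.57 × 10^-6)² / 3.44 × 10^-2 = 6.1 × 10^-10

Ka = 6.1 × 10^-10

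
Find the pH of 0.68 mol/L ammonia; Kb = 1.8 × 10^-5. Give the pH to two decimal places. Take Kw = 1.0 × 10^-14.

pH = 11.54

NH3 + H2O ⇌ NH4+ + OH-
From the ICE table, Kb = [OH-]²/(0.68 − [OH-]) = 1.8 × 10^-5.
Neglecting [OH-] in the denominator: [OH-] = √(1.8 × 10^-5 × 0.68) = 3.50 × 10^-3 M
pOH = −log(3.50 × 10^-3) = 2.46; pH = 14.00 − 2.46 = 11.54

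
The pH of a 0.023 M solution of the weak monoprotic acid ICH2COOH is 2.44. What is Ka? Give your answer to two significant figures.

[H+] = 10^(-2.44) = 3.63 × 10^-3 M
At equilibrium [HA] = 0.023 − 3.63 × 10^-3 = 1.94 × 10^-2 M
Ka = [H+][A-]/[HA] = (3.63 × 10^-3)² / 1.94 × 10^-2 = 6.8 × 10^-4

Ka = 6.8 × 10^-4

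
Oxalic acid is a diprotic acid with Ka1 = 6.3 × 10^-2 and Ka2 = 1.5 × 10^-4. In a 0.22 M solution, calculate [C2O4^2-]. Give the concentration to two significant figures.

1.5 × 10^-4 M

First ionization gives [H+] ≈ [HC2O4-] = 9.04 × 10^-2 M.
Second step: Ka2 = [H+][C2O4^2-]/[HC2O4-] ≈ [C2O4^2-] (since [H+] ≈ [HC2O4-]).
So [C2O4^2-] ≈ Ka2.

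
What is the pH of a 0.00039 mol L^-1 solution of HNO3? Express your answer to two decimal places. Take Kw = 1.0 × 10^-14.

pH = 3.41

HNO3 is a strong acid and dissociates completely, so [H+] = 0.00039 M.
pH = -log(0.00039) = 3.41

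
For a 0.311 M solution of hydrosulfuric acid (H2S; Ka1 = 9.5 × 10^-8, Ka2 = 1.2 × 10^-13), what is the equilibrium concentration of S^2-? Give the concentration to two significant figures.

1.2 × 10^-13 M

First ionization gives [H+] ≈ [HS-] = 1.72 × 10^-4 M.
Second step: Ka2 = [H+][S^2-]/[HS-] ≈ [S^2-] (since [H+] ≈ [HS-]).
So [S^2-] ≈ Ka2.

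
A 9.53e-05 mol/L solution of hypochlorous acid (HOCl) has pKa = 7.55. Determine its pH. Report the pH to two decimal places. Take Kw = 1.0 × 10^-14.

HOCl ⇌ OCl- + H+
Ka = 10^(−7.55) = 2.82 × 10^-8
From the ICE table, Ka = x²/(9.53e-05 − x) = 2.82 × 10^-8.
Assume x ≪ 9.53e-05: x ≈ √(2.82 × 10^-8 × 9.53e-05) = 1.64 × 10^-6 M
(x/C₀ = 1.7% < 5%, so the approximation holds.)
pH = −log(1.64 × 10^-6) = 5.79

pH = 5.79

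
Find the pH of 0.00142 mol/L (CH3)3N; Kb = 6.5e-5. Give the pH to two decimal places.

(CH3)3N + H2O ⇌ (CH3)3NH+ + OH-
Kb = [OH-]²/(0.00142 − [OH-]) = 6.5 × 10^-5
The 5% rule fails; solving [OH-]² + Kb·[OH-] − Kb·C₀ = 0 exactly:
[OH-] = (−Kb + √(Kb² + 4·Kb·C₀))/2 = 2.73 × 10^-4 M
pOH = 3.56, so pH = 14.00 − pOH = 10.44

pH = 10.44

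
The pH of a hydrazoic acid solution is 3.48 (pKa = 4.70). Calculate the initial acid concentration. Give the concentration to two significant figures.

[H+] = 10^(-3.48) = 3.31 × 10^-4 M = x
Ka = 10^(−4.70) = 2.00 × 10^-5
Ka = x²/(C₀ − x) ⇒ C₀ = x + x²/Ka
C₀ = 3.31 × 10^-4 + (3.31 × 10^-4)²/(2.00 × 10^-5) = 5.81 × 10^-3 M

C₀ = 5.8 × 10^-3 M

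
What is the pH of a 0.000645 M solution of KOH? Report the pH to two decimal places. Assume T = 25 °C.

KOH is a strong base; [OH-] = 0.000645 M.
pOH = -log(0.000645) = 3.19
pH = 14.00 - 3.19 = 10.81

pH = 10.81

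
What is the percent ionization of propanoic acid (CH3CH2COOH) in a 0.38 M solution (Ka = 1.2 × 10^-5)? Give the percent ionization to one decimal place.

CH3CH2COOH ⇌ CH3CH2COO- + H+; let x = [H+] at equilibrium.
x ≈ √(Ka·C₀) = √(1.2 × 10^-5 × 0.38) = 2.14 × 10^-3 M
Fraction ionized = 2.14 × 10^-3 / 0.38 = 0.0056 → 0.6%

0.6%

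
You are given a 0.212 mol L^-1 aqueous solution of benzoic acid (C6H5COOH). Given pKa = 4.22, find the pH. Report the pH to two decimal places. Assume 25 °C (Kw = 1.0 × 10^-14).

pH = 2.45

C6H5COOH ⇌ C6H5COO- + H+
Ka = 10^(−4.22) = 6.03 × 10^-5
Ka = [H+]²/(0.212 − [H+]) = 6.03 × 10^-5
Neglecting [H+] in the denominator: [H+] = √(6.03 × 10^-5 × 0.212) = 3.58 × 10^-3 M
Check: 1.7% ionized — well under 5%, approximation valid.
pH = −log[H+] = −log(3.58 × 10^-3) = 2.45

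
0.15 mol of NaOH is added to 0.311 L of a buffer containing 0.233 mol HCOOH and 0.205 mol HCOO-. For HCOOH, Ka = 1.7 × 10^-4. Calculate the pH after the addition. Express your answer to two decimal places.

pH = 4.40

OH- converts HCOOH to HCOO-: HCOOH → 0.083 mol, HCOO- → 0.355 mol.
pKa = −log(1.7 × 10^-4) = 3.770
pH = pKa + log([A⁻]/[HA]) = 3.770 + log(0.355/0.083) = 3.770 +0.631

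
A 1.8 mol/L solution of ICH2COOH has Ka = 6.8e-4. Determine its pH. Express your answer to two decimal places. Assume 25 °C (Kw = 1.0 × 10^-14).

pH = 1.46

ICH2COOH ⇌ ICH2COO- + H+
From the ICE table, Ka = [H+]²/(1.8 − [H+]) = 6.8 × 10^-4.
Assume [H+] ≪ 1.8: [H+] ≈ √(6.8 × 10^-4 × 1.8) = 3.50 × 10^-2 M
pH = −log(3.50 × 10^-2) = 1.46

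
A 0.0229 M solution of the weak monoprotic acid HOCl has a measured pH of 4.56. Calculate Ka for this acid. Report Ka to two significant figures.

Ka = 3.3 × 10^-8

[H+] = 10^(-4.56) = 2.75 × 10^-5 M
At equilibrium [HA] = 0.0229 − 2.75 × 10^-5 = 2.29 × 10^-2 M
Ka = [H+][A-]/[HA] = (2.75 × 10^-5)² / 2.29 × 10^-2 = 3.3 × 10^-8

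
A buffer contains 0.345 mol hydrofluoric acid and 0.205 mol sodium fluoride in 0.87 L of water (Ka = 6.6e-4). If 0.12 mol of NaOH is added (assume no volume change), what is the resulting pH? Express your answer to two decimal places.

After neutralization: n(HF) = 0.225 mol, n(F-) = 0.325 mol.
pKa = −log(6.6 × 10^-4) = 3.180
Henderson–Hasselbalch with mole ratio 0.325/0.225: pH = 3.180 + (+0.160)

pH = 3.34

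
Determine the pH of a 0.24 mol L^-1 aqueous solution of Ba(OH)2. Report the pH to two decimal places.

Ba(OH)2 is a strong base (each formula unit releases 2 OH-); [OH-] = 0.48 M.
pOH = -log(0.48) = 0.32
pH = 14.00 - 0.32 = 13.68

pH = 13.68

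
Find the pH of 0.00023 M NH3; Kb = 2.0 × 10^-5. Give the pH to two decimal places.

NH3 + H2O ⇌ NH4+ + OH-
Kb = x²/(0.00023 − x) = 2.0 × 10^-5
x is not negligible relative to C₀; solve x² + 2e-05·x − 4.6e-09 = 0.
x = (−Kb + √(Kb² + 4·Kb·C₀))/2 = 5.86 × 10^-5 M
pOH = 4.23, so pH = 14.00 − pOH = 9.77

pH = 9.77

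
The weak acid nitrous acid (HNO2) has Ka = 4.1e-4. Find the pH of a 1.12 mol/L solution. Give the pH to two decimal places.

HNO2 ⇌ NO2- + H+
Let x = [H+] at equilibrium. Ka = x²/(1.12 − x).
Neglecting x in the denominator: x = √(4.1 × 10^-4 × 1.12) = 2.14 × 10^-2 M
pH = −log(2.14 × 10^-2) = 1.67

pH = 1.67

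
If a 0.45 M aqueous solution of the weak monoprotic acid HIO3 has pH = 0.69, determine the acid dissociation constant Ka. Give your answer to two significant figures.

Ka = 1.7 × 10^-1

[H+] = 10^(-0.69) = 2.04 × 10^-1 M
At equilibrium [HA] = 0.45 − 2.04 × 10^-1 = 2.46 × 10^-1 M
Ka = [H+][A-]/[HA] = (2.04 × 10^-1)² / 2.46 × 10^-1 = 1.7 × 10^-1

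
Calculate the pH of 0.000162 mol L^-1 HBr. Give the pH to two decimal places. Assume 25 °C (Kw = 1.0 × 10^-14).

pH = 3.79

HBr is a strong acid and dissociates completely, so [H+] = 0.000162 M.
pH = -log(0.000162) = 3.79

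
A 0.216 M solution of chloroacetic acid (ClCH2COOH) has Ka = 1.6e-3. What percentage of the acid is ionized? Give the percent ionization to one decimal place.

ClCH2COOH ⇌ ClCH2COO- + H+; let x = [H+] at equilibrium.
Ka = x²/(C₀ − x); solving the quadratic gives x = 1.78 × 10^-2 M.
Fraction ionized = 1.78 × 10^-2 / 0.216 = 0.0824 → 8.2%

8.2%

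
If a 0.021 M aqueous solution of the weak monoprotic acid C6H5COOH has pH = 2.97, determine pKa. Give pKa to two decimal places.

[H+] = 10^(-2.97) = 1.07 × 10^-3 M
At equilibrium [HA] = 0.021 − 1.07 × 10^-3 = 1.99 × 10^-2 M
Ka = [H+][A-]/[HA] = (1.07 × 10^-3)² / 1.99 × 10^-2 = 5.75 × 10^-5
pKa = -log(5.75 × 10^-5) = 4.24

pKa = 4.24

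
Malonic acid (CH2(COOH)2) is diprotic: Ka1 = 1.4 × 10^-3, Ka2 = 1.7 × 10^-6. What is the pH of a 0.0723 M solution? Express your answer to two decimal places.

Ka1 ≫ Ka2, so treat the first dissociation as the only significant source of H+.
Ka1 = x²/(0.0723 − x) = 1.4 × 10^-3
Solving the quadratic: x = (−Ka1 + √(Ka1² + 4·Ka1·C₀))/2 = 9.39 × 10^-3 M
pH = −log(9.39 × 10^-3) = 2.03

pH = 2.03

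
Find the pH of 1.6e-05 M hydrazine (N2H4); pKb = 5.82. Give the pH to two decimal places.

pH = 8.63

N2H4 + H2O ⇌ N2H5+ + OH-
Kb = 10^(−5.82) = 1.51 × 10^-6
From the ICE table, Kb = x²/(1.6e-05 − x) = 1.51 × 10^-6.
Here C₀/Kb ≈ 10.6, so the small-x approximation fails. Use the quadratic:
x = [−1.51e-06 + √(1.51e-06² + 9.66e-11)]/2 = 4.22 × 10^-6 M
pOH = −log(4.22 × 10^-6) = 5.37; pH = 14.00 − 5.37 = 8.63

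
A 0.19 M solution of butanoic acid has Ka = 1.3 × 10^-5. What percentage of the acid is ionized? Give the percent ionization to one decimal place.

0.8%

CH3(CH2)2COOH ⇌ CH3(CH2)2COO- + H+; let x = [H+] at equilibrium.
x ≈ √(Ka·C₀) = √(1.3 × 10^-5 × 0.19) = 1.57 × 10^-3 M
Fraction ionized = 1.57 × 10^-3 / 0.19 = 0.0083 → 0.8%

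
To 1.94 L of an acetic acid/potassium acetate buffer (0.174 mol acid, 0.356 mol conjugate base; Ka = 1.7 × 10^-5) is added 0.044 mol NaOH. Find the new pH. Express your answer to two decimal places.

After neutralization: n(CH3COOH) = 0.13 mol, n(CH3COO-) = 0.4 mol.
pKa = −log(1.7 × 10^-5) = 4.770
Henderson–Hasselbalch with mole ratio 0.4/0.13: pH = 4.770 + (+0.488)

pH = 5.26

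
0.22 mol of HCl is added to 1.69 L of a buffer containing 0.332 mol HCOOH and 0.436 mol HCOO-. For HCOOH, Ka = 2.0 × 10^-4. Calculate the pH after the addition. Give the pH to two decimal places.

pH = 3.29

Added H+ converts HCOO- to HCOOH: HCOOH → 0.552 mol, HCOO- → 0.216 mol.
pKa = −log(2.0 × 10^-4) = 3.699
pH = pKa + log(n_HCOO-/n_HCOOH) = 3.699 + log(0.216/0.552) = 3.699 + (-0.407)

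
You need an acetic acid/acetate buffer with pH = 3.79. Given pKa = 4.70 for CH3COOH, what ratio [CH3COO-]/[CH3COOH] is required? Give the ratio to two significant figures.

ratio = 0.12

pH = pKa + log(r) ⇒ log(r) = 3.79 − 4.70 = -0.91
r = [CH3COO-]/[CH3COOH] = 10^(-0.91) = 0.123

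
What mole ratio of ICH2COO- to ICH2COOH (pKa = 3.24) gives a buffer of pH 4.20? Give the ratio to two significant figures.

ratio = 9.1

pH = pKa + log(r) ⇒ log(r) = 4.20 − 3.24 = +0.96
r = [ICH2COO-]/[ICH2COOH] = 10^(+0.96) = 9.12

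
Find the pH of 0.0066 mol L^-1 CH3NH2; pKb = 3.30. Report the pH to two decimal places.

pH = 11.20

CH3NH2 + H2O ⇌ CH3NH3+ + OH-
Kb = 10^(−3.30) = 5.01 × 10^-4
Kb = [OH-]²/(0.0066 − [OH-]) = 5.01 × 10^-4
[OH-] is not negligible relative to C₀; solve [OH-]² + 0.000501·[OH-] − 3.31e-06 = 0.
[OH-] = [−0.000501 + √(0.000501² + 1.32e-05)]/2 = 1.59 × 10^-3 M
pOH = 2.80, so pH = 14.00 − pOH = 11.20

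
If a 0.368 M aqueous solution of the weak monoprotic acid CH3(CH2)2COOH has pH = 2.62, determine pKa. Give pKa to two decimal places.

[H+] = 10^(-2.62) = 2.40 × 10^-3 M
At equilibrium [HA] = 0.368 − 2.40 × 10^-3 = 3.66 × 10^-1 M
Ka = [H+][A-]/[HA] = (2.40 × 10^-3)² / 3.66 × 10^-1 = 1.57 × 10^-5
pKa = -log(1.57 × 10^-5) = 4.80

pKa = 4.80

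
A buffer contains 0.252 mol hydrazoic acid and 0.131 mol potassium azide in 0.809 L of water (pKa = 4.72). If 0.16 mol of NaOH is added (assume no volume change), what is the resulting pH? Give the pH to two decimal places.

pH = 5.22

OH- converts HN3 to N3-: HN3 → 0.092 mol, N3- → 0.291 mol.
pH = pKa + log(n_N3-/n_HN3) = 4.72 + log(0.291/0.092) = 4.72 + (+0.500)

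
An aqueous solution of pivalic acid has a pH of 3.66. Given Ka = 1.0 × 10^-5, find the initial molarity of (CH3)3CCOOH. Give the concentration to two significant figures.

C₀ = 5.0 × 10^-3 M

[H+] = 10^(-3.66) = 2.19 × 10^-4 M = x
Ka = x²/(C₀ − x) ⇒ C₀ = x + x²/Ka
C₀ = 2.19 × 10^-4 + (2.19 × 10^-4)²/(1.0 × 10^-5) = 5.02 × 10^-3 M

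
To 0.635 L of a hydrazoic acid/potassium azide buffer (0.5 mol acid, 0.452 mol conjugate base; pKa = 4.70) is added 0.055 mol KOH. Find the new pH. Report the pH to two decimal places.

After neutralization: n(HN3) = 0.445 mol, n(N3-) = 0.507 mol.
pH = pKa + log(n_N3-/n_HN3) = 4.70 + log(0.507/0.445) = 4.70 + (+0.057)

pH = 4.76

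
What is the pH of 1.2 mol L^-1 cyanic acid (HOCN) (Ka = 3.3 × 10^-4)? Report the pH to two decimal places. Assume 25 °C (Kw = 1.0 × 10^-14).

pH = 1.70

HOCN ⇌ OCN- + H+
Ka = [H+]²/(1.2 − [H+]) = 3.3 × 10^-4
Since Ka ≪ C₀, [H+] ≈ √(Ka·C₀) = 1.99 × 10^-2 M.
pH = −log[H+] = −log(1.99 × 10^-2) = 1.70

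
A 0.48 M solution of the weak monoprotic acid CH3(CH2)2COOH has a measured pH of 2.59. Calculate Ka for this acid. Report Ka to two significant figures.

[H+] = 10^(-2.59) = 2.57 × 10^-3 M
At equilibrium [HA] = 0.48 − 2.57 × 10^-3 = 4.77 × 10^-1 M
Ka = [H+][A-]/[HA] = (2.57 × 10^-3)² / 4.77 × 10^-1 = 1.4 × 10^-5

Ka = 1.4 × 10^-5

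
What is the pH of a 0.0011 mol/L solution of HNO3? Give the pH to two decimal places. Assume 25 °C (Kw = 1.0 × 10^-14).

pH = 2.96

HNO3 is a strong acid and dissociates completely, so [H+] = 0.0011 M.
pH = -log(0.0011) = 2.96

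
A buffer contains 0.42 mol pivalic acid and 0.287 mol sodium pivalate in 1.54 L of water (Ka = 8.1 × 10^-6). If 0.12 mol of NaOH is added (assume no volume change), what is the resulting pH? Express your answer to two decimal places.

OH- converts (CH3)3CCOOH to (CH3)3CCOO-: (CH3)3CCOOH → 0.3 mol, (CH3)3CCOO- → 0.407 mol.
pKa = −log(8.1 × 10^-6) = 5.092
Henderson–Hasselbalch with mole ratio 0.407/0.3: pH = 5.092 + (+0.132)

pH = 5.22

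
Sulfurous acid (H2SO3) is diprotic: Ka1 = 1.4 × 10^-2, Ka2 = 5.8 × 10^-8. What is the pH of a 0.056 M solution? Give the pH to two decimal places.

Ka1 ≫ Ka2, so treat the first dissociation as the only significant source of H+.
Ka1 = x²/(0.056 − x) = 1.4 × 10^-2
Solving the quadratic: x = (−Ka1 + √(Ka1² + 4·Ka1·C₀))/2 = 2.19 × 10^-2 M
pH = −log(2.19 × 10^-2) = 1.66

pH = 1.66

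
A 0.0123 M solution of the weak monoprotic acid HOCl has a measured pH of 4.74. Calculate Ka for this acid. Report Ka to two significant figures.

[H+] = 10^(-4.74) = 1.82 × 10^-5 M
At equilibrium [HA] = 0.0123 − 1.82 × 10^-5 = 1.23 × 10^-2 M
Ka = [H+][A-]/[HA] = (1.82 × 10^-5)² / 1.23 × 10^-2 = 2.7 × 10^-8

Ka = 2.7 × 10^-8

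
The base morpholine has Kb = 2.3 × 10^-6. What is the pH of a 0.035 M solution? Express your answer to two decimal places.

C4H8ONH + H2O ⇌ C4H8ONH2+ + OH-
Let x = [OH-] at equilibrium. Kb = x²/(0.035 − x).
Since Kb ≪ C₀, x ≈ √(Kb·C₀) = 2.84 × 10^-4 M.
(x/C₀ = 0.81% < 5%, so the approximation holds.)
pOH = 3.55, so pH = 14.00 − pOH = 10.45

pH = 10.45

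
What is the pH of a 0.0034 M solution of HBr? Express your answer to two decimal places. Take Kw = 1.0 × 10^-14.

HBr is a strong acid and dissociates completely, so [H+] = 0.0034 M.
pH = -log(0.0034) = 2.47

pH = 2.47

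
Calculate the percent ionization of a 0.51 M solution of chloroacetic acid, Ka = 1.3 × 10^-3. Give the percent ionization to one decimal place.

4.9%

ClCH2COOH ⇌ ClCH2COO- + H+; let x = [H+] at equilibrium.
Ka = x²/(C₀ − x); solving the quadratic gives x = 2.51 × 10^-2 M.
% ionization = x/C₀ × 100% = 2.51 × 10^-2/0.51 × 100% = 4.9%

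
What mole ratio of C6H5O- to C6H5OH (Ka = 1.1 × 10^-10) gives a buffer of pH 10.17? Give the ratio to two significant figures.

ratio = 1.6

pKa = -log(1.1 × 10^-10) = 9.959
pH = pKa + log(r) ⇒ log(r) = 10.17 − 9.959 = +0.211
r = [C6H5O-]/[C6H5OH] = 10^(+0.211) = 1.63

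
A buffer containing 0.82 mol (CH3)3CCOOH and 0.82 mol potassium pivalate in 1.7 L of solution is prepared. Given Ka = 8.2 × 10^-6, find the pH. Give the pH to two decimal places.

pH = 5.09

pKa = −log(8.2 × 10^-6) = 5.086
Using pH = pKa + log([base]/[acid]) with [base]/[acid] = 0.82/0.82:
pH = 5.086 + (+0.000) = 5.09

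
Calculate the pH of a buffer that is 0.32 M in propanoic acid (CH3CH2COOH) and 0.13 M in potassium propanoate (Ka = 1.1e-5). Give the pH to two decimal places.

pKa = −log(1.1 × 10^-5) = 4.959
Henderson–Hasselbalch: pH = pKa + log([CH3CH2COO-]/[CH3CH2COOH]) = 4.959 + log(0.13/0.32)
pH = 4.959 + (-0.391) = 4.57

pH = 4.57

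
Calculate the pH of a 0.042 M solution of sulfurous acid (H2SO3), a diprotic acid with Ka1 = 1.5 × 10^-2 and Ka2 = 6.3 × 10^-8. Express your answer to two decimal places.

Since Ka1 ≫ Ka2, the first ionization dominates [H+].
Ka1 = x²/(0.042 − x) = 1.5 × 10^-2
Solving the quadratic: x = (−Ka1 + √(Ka1² + 4·Ka1·C₀))/2 = 1.87 × 10^-2 M
pH = −log(1.87 × 10^-2) = 1.73

pH = 1.73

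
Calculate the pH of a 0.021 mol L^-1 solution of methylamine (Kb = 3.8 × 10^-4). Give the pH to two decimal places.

CH3NH2 + H2O ⇌ CH3NH3+ + OH-
Kb = x²/(0.021 − x) = 3.8 × 10^-4
The 5% rule fails; solving x² + Kb·x − Kb·C₀ = 0 exactly:
x = [−0.00038 + √(0.00038² + 3.19e-05)]/2 = 2.64 × 10^-3 M
pOH = 2.58, so pH = 14.00 − pOH = 11.42

pH = 11.42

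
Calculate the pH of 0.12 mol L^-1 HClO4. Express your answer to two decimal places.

HClO4 is a strong acid and dissociates completely, so [H+] = 0.12 M.
pH = -log(0.12) = 0.92

pH = 0.92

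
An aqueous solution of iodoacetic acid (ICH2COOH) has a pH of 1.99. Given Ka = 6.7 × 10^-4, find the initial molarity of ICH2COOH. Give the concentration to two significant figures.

C₀ = 1.7 × 10^-1 M

[H+] = 10^(-1.99) = 1.02 × 10^-2 M = x
Ka = x²/(C₀ − x) ⇒ C₀ = x + x²/Ka
C₀ = 1.02 × 10^-2 + (1.02 × 10^-2)²/(6.7 × 10^-4) = 1.65 × 10^-1 M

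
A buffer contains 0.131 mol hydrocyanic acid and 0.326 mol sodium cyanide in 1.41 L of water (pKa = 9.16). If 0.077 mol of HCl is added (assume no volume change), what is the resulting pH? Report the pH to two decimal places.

Added H+ converts CN- to HCN: HCN → 0.208 mol, CN- → 0.249 mol.
Henderson–Hasselbalch with mole ratio 0.249/0.208: pH = 9.16 + (+0.078)

pH = 9.24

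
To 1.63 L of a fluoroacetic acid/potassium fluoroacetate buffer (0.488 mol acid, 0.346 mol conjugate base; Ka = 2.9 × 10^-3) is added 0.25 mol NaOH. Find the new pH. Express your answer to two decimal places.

OH- converts FCH2COOH to FCH2COO-: FCH2COOH → 0.238 mol, FCH2COO- → 0.596 mol.
pKa = −log(2.9 × 10^-3) = 2.538
pH = pKa + log(n_FCH2COO-/n_FCH2COOH) = 2.538 + log(0.596/0.238) = 2.538 + (+0.399)

pH = 2.94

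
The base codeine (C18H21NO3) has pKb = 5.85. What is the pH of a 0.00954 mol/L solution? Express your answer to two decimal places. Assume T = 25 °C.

pH = 10.06

C18H21NO3 + H2O ⇌ C18H22NO3+ + OH-
Kb = 10^(−5.85) = 1.41 × 10^-6
Let x = [OH-] at equilibrium. Kb = x²/(0.00954 − x).
Since Kb ≪ C₀, x ≈ √(Kb·C₀) = 1.16 × 10^-4 M.
(x/C₀ = 1.2% < 5%, so the approximation holds.)
pOH = 3.94, so pH = 14.00 − pOH = 10.06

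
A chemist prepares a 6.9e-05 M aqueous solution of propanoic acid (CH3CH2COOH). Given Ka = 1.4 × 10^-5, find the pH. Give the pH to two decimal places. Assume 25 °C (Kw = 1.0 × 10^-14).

pH = 4.60

CH3CH2COOH ⇌ CH3CH2COO- + H+
Ka = [H+]²/(6.9e-05 − [H+]) = 1.4 × 10^-5
Here C₀/Ka ≈ 4.93, so the small-[H+] approximation fails. Use the quadratic:
[H+] = (−Ka + √(Ka² + 4·Ka·C₀))/2 = 2.49 × 10^-5 M
pH = −log[H+] = −log(2.49 × 10^-5) = 4.60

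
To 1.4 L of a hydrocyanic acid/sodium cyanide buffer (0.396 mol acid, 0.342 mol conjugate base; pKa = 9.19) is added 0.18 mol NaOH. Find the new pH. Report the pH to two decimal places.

pH = 9.57

OH- converts HCN to CN-: HCN → 0.216 mol, CN- → 0.522 mol.
Henderson–Hasselbalch with mole ratio 0.522/0.216: pH = 9.19 + (+0.383)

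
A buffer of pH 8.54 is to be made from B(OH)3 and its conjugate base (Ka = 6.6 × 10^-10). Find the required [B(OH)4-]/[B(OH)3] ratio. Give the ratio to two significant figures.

ratio = 0.23

pKa = -log(6.6 × 10^-10) = 9.180
pH = pKa + log(r) ⇒ log(r) = 8.54 − 9.180 = -0.640
r = [B(OH)4-]/[B(OH)3] = 10^(-0.640) = 0.229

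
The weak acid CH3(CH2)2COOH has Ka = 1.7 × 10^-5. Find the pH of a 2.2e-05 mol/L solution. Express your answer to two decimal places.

CH3(CH2)2COOH ⇌ CH3(CH2)2COO- + H+
From the ICE table, Ka = [H+]²/(2.2e-05 − [H+]) = 1.7 × 10^-5.
The 5% rule fails; solving [H+]² + Ka·[H+] − Ka·C₀ = 0 exactly:
[H+] = [−1.7e-05 + √(1.7e-05² + 1.5e-09)]/2 = 1.26 × 10^-5 M
pH = −log[H+] = −log(1.26 × 10^-5) = 4.90

pH = 4.90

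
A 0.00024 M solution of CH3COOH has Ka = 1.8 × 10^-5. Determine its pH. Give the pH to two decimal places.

pH = 4.24

CH3COOH ⇌ CH3COO- + H+
Ka = [H+]²/(0.00024 − [H+]) = 1.8 × 10^-5
The 5% rule fails; solving [H+]² + Ka·[H+] − Ka·C₀ = 0 exactly:
[H+] = [−1.8e-05 + √(1.8e-05² + 1.73e-08)]/2 = 5.73 × 10^-5 M
pH = −log(5.73 × 10^-5) = 4.24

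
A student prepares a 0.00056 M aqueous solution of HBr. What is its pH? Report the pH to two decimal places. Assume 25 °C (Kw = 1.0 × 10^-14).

pH = 3.25

HBr is a strong acid and dissociates completely, so [H+] = 0.00056 M.
pH = -log(0.00056) = 3.25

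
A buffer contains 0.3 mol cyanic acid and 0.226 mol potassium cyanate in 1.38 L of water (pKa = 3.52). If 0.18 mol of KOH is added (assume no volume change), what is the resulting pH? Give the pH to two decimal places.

OH- converts HOCN to OCN-: HOCN → 0.12 mol, OCN- → 0.406 mol.
pH = pKa + log([A⁻]/[HA]) = 3.52 + log(0.406/0.12) = 3.52 +0.529

pH = 4.05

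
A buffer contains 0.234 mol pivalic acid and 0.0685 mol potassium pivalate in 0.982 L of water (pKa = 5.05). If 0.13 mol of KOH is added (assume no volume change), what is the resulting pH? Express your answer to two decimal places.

pH = 5.33

After neutralization: n((CH3)3CCOOH) = 0.104 mol, n((CH3)3CCOO-) = 0.199 mol.
pH = pKa + log(n_(CH3)3CCOO-/n_(CH3)3CCOOH) = 5.05 + log(0.199/0.104) = 5.05 + (+0.282)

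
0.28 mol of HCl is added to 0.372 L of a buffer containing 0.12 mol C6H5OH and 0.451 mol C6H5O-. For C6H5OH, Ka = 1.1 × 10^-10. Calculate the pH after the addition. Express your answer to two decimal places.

Added H+ converts C6H5O- to C6H5OH: C6H5OH → 0.4 mol, C6H5O- → 0.171 mol.
pKa = −log(1.1 × 10^-10) = 9.959
pH = pKa + log(n_C6H5O-/n_C6H5OH) = 9.959 + log(0.171/0.4) = 9.959 + (-0.369)

pH = 9.59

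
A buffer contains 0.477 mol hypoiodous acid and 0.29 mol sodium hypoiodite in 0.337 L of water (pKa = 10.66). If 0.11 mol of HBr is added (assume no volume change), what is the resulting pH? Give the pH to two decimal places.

Added H+ converts OI- to HOI: HOI → 0.587 mol, OI- → 0.18 mol.
pH = pKa + log(n_OI-/n_HOI) = 10.66 + log(0.18/0.587) = 10.66 + (-0.513)

pH = 10.15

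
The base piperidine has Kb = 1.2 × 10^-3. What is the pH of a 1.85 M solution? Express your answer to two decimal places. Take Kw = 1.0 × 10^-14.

pH = 12.67

C5H10NH + H2O ⇌ C5H10NH2+ + OH-
From the ICE table, Kb = x²/(1.85 − x) = 1.2 × 10^-3.
Neglecting x in the denominator: x = √(1.2 × 10^-3 × 1.85) = 4.71 × 10^-2 M
pOH = −log(4.71 × 10^-2) = 1.33; pH = 14.00 − 1.33 = 12.67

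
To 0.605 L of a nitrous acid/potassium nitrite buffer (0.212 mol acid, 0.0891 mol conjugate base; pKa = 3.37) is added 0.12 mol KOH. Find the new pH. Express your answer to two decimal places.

pH = 3.73

OH- converts HNO2 to NO2-: HNO2 → 0.092 mol, NO2- → 0.209 mol.
Henderson–Hasselbalch with mole ratio 0.209/0.092: pH = 3.37 + (+0.356)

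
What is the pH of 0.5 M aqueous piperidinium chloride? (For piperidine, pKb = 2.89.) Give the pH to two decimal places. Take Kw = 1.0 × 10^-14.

C5H10NH2+ is the conjugate acid of the weak base C5H10NH.
Kb = 10^(−2.89) = 1.29 × 10^-3
Ka = Kw/Kb = 1.0×10^-14 / 1.29 × 10^-3 = 7.75 × 10^-12
From the ICE table, Ka = [H+]²/(0.5 − [H+]) = 7.75 × 10^-12.
Assume [H+] ≪ 0.5: [H+] ≈ √(7.75 × 10^-12 × 0.5) = 1.97 × 10^-6 M
pH = −log[H+] = −log(1.97 × 10^-6) = 5.71

pH = 5.71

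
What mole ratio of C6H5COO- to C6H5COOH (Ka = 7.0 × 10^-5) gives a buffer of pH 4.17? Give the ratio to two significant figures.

ratio = 1.0

pKa = -log(7.0 × 10^-5) = 4.155
pH = pKa + log(r) ⇒ log(r) = 4.17 − 4.155 = +0.015
r = [C6H5COO-]/[C6H5COOH] = 10^(+0.015) = 1.04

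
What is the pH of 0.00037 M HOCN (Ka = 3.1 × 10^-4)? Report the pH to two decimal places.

HOCN ⇌ OCN- + H+
Ka = x²/(0.00037 − x) = 3.1 × 10^-4
Here C₀/Ka ≈ 1.19, so the small-x approximation fails. Use the quadratic:
x = (−Ka + √(Ka² + 4·Ka·C₀))/2 = 2.17 × 10^-4 M
pH = −log[H+] = −log(2.17 × 10^-4) = 3.66

pH = 3.66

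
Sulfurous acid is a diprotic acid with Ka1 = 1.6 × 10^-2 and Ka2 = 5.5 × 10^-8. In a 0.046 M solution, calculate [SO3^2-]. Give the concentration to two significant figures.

First ionization gives [H+] ≈ [HSO3-] = 2.03 × 10^-2 M.
Second step: Ka2 = [H+][SO3^2-]/[HSO3-] ≈ [SO3^2-] (since [H+] ≈ [HSO3-]).
So [SO3^2-] ≈ Ka2.

5.5 × 10^-8 M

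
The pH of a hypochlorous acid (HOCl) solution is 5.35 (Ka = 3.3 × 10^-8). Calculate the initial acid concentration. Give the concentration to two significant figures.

C₀ = 6.1 × 10^-4 M

[H+] = 10^(-5.35) = 4.47 × 10^-6 M = x
Ka = x²/(C₀ − x) ⇒ C₀ = x + x²/Ka
C₀ = 4.47 × 10^-6 + (4.47 × 10^-6)²/(3.3 × 10^-8) = 6.10 × 10^-4 M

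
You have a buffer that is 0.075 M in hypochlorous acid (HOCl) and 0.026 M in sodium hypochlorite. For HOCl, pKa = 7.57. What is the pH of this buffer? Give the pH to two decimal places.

pH = 7.11

Using pH = pKa + log([base]/[acid]) with [base]/[acid] = 0.026/0.075:
pH = 7.57 + (-0.460) = 7.11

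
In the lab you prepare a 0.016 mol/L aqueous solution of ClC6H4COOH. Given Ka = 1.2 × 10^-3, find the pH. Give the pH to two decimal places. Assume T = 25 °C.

ClC6H4COOH ⇌ ClC6H4COO- + H+
From the ICE table, Ka = [H+]²/(0.016 − [H+]) = 1.2 × 10^-3.
The 5% rule fails; solving [H+]² + Ka·[H+] − Ka·C₀ = 0 exactly:
[H+] = (−Ka + √(Ka² + 4·Ka·C₀))/2 = 3.82 × 10^-3 M
pH = −log[H+] = −log(3.82 × 10^-3) = 2.42

pH = 2.42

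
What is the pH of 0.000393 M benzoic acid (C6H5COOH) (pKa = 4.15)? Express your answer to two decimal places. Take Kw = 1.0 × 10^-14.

C6H5COOH ⇌ C6H5COO- + H+
Ka = 10^(−4.15) = 7.08 × 10^-5
Ka = [H+]²/(0.000393 − [H+]) = 7.08 × 10^-5
The 5% rule fails; solving [H+]² + Ka·[H+] − Ka·C₀ = 0 exactly:
[H+] = (−Ka + √(Ka² + 4·Ka·C₀))/2 = 1.35 × 10^-4 M
pH = −log[H+] = −log(1.35 × 10^-4) = 3.87

pH = 3.87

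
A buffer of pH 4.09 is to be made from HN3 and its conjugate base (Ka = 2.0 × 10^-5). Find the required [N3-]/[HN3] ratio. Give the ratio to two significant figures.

pKa = -log(2.0 × 10^-5) = 4.699
pH = pKa + log(r) ⇒ log(r) = 4.09 − 4.699 = -0.609
r = [N3-]/[HN3] = 10^(-0.609) = 0.246

ratio = 0.25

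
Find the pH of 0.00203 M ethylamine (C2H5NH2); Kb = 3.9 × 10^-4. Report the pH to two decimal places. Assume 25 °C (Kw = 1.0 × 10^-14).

C2H5NH2 + H2O ⇌ C2H5NH3+ + OH-
Let x = [OH-] at equilibrium. Kb = x²/(0.00203 − x).
x is not negligible relative to C₀; solve x² + 0.00039·x − 7.92e-07 = 0.
x = (−Kb + √(Kb² + 4·Kb·C₀))/2 = 7.16 × 10^-4 M
pOH = 3.15, so pH = 14.00 − pOH = 10.85

pH = 10.85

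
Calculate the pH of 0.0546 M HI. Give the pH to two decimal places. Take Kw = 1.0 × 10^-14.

pH = 1.26

HI is a strong acid and dissociates completely, so [H+] = 0.0546 M.
pH = -log(0.0546) = 1.26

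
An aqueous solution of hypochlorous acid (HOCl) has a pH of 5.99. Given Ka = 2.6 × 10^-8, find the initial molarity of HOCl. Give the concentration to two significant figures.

C₀ = 4.1 × 10^-5 M

[H+] = 10^(-5.99) = 1.02 × 10^-6 M = x
Ka = x²/(C₀ − x) ⇒ C₀ = x + x²/Ka
C₀ = 1.02 × 10^-6 + (1.02 × 10^-6)²/(2.6 × 10^-8) = 4.10 × 10^-5 M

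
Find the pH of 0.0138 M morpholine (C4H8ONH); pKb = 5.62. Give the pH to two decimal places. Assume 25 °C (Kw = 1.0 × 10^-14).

pH = 10.26

C4H8ONH + H2O ⇌ C4H8ONH2+ + OH-
Kb = 10^(−5.62) = 2.40 × 10^-6
Let x = [OH-] at equilibrium. Kb = x²/(0.0138 − x).
Neglecting x in the denominator: x = √(2.40 × 10^-6 × 0.0138) = 1.82 × 10^-4 M
(x/C₀ = 1.3% < 5%, so the approximation holds.)
pOH = 3.74, so pH = 14.00 − pOH = 10.26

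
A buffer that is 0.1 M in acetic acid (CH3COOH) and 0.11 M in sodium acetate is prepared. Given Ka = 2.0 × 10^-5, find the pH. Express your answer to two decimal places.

pH = 4.74

pKa = −log(2.0 × 10^-5) = 4.699
pH = pKa + log([A⁻]/[HA]) = 4.699 + log(0.11/0.1)
pH = 4.699 + (+0.041) = 4.74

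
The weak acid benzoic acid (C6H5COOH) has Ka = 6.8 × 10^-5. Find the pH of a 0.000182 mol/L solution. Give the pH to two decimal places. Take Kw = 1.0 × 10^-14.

C6H5COOH ⇌ C6H5COO- + H+
From the ICE table, Ka = [H+]²/(0.000182 − [H+]) = 6.8 × 10^-5.
[H+] is not negligible relative to C₀; solve [H+]² + 6.8e-05·[H+] − 1.24e-08 = 0.
[H+] = (−Ka + √(Ka² + 4·Ka·C₀))/2 = 8.23 × 10^-5 M
pH = −log(8.23 × 10^-5) = 4.08

pH = 4.08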